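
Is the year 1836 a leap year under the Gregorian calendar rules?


Gregorian leap year rule: divisible by 4, but not by 100, unless also by 400.
1836 is divisible by 4 but not 100 -> leap year

Yes


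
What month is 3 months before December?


December is month 12
12 - 3 = 9

September


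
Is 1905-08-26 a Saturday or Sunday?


Anchor: Jan 1, 1905. With p = 1905 - 1 = 1904: (p + p//4 - p//100 + p//400) mod 7 = (1904 + 476 - 19 + 4) mod 7 = 2365 mod 7 = 6 -> Sunday (Mon=0 ... Sun=6)
Day of year: 238; offset = 237
Weekday index = (6 + 237) mod 7 = 5 -> Saturday
Weekend days: Saturday, Sunday

Yes


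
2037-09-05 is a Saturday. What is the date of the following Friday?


Current: Saturday
Target: Friday
Days ahead: 6

Next Friday: 2037-09-11


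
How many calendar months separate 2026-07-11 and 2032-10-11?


From July 2026 to October 2032
6 years * 12 = 72 months, plus 3 months = 75

75 months


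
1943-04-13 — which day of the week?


Date: April 13, 1943
Anchor: Jan 1, 1943. With p = 1943 - 1 = 1942: (p + p//4 - p//100 + p//400) mod 7 = (1942 + 485 - 19 + 4) mod 7 = 2412 mod 7 = 4 -> Friday (Mon=0 ... Sun=6)
Days before April (Jan-Mar): 90; offset = 90 + 13 - 1 = 102
Weekday index = (4 + 102) mod 7 = 1

Day of the week: Tuesday


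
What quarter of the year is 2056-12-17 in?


Month: December (month 12)
Q1: Jan-Mar, Q2: Apr-Jun, Q3: Jul-Sep, Q4: Oct-Dec

Q4


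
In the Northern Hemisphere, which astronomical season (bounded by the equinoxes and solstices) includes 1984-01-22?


Date: January 22
Astronomical Winter (approx.; exact equinox/solstice day varies by year): December 21 to March 19
January 22 falls within the Winter window

Winter


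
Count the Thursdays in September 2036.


September 2036 has 30 days
Anchor: Jan 1, 2036. With p = 2036 - 1 = 2035: (p + p//4 - p//100 + p//400) mod 7 = (2035 + 508 - 20 + 5) mod 7 = 2528 mod 7 = 1 -> Tuesday (Mon=0 ... Sun=6)
Days before September (Jan-Aug): 244; September 1 index = (1 + 244) mod 7 = 0 -> Monday
First Thursday is September 4
Thursdays: 4, 11, 18, 25

4 Thursdays


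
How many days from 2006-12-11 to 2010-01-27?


From 2006-12-11 to 2010-01-27
2006-12-11: days before December = 31 + 28 + 31 + 30 + 31 + 30 + 31 + 31 + 30 + 31 + 30 = 334 (2006 is not a leap year); day of year = 334 + 11 = 345
2010-01-27: day of year = 27
Rest of 2006: 365 - 345 = 20
Full years 2007 (365), 2008 (366), 2009 (365): 1096
Total = 20 + 1096 + 27 = 1143

1143 days


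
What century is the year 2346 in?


Century = (year - 1) // 100 + 1
= (2346 - 1) // 100 + 1
= 2345 // 100 + 1
= 23 + 1

24th century


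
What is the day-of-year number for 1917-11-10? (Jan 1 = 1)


Date: November 10, 1917
Days in months 1 through 10: 304
Plus 10 days in November

Day of year: 314


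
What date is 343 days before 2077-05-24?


Start: 2077-05-24, subtract 343 days
Back 24 days from May 24 reaches April 30, 2077 -> 319 left
April 2077 has 30 days -> back to March 31, 2077 -> 289 left
March 2077 has 31 days -> back to February 28, 2077 -> 258 left
February 2077 has 28 days -> back to January 31, 2077 -> 230 left
January 2077 has 31 days -> back to December 31, 2076 -> 199 left
December 2076 has 31 days -> back to November 30, 2076 -> 168 left
November 2076 has 30 days -> back to October 31, 2076 -> 138 left
October 2076 has 31 days -> back to September 30, 2076 -> 107 left
September 2076 has 30 days -> back to August 31, 2076 -> 77 left
August 2076 has 31 days -> back to July 31, 2076 -> 46 left
July 2076 has 31 days -> back to June 30, 2076 -> 15 left
June 2076: 30 - 15 = 15 -> lands on June 15

Result: 2076-06-15


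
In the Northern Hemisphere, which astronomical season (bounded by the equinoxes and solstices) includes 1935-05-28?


Date: May 28
Astronomical Spring (approx.; exact equinox/solstice day varies by year): March 20 to June 20
May 28 falls within the Spring window

Spring


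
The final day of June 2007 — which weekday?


June 2007 has 30 days
Anchor: Jan 1, 2007. With p = 2007 - 1 = 2006: (p + p//4 - p//100 + p//400) mod 7 = (2006 + 501 - 20 + 5) mod 7 = 2492 mod 7 = 0 -> Monday (Mon=0 ... Sun=6)
Days before June (Jan-May): 151; June 1 index = (0 + 151) mod 7 = 4 -> Friday
Last day offset: 30 - 1 = 29 days
Weekday index = (4 + 29) mod 7 = 5

Saturday, June 30


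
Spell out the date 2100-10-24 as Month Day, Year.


ISO 2100-10-24 parses as year=2100, month=10, day=24
Month 10 -> October

October 24, 2100


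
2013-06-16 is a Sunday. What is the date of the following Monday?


Current: Sunday
Target: Monday
Days ahead: 1

Next Monday: 2013-06-17


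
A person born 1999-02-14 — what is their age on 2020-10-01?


Birth: 1999-02-14
Reference: 2020-10-01
Year difference: 2020 - 1999 = 21

21 years old


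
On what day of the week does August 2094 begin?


Target: August 1, 2094
Anchor: Jan 1, 2094. With p = 2094 - 1 = 2093: (p + p//4 - p//100 + p//400) mod 7 = (2093 + 523 - 20 + 5) mod 7 = 2601 mod 7 = 4 -> Friday (Mon=0 ... Sun=6)
Days before August (Jan-Jul): 212 days
Weekday index = (4 + 212) mod 7 = 6

Sunday


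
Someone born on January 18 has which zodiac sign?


Date: January 18
Conventional tropical zodiac dates: Capricorn from December 22 onward; Aquarius starts January 20
January 18 falls within the Capricorn range

Capricorn


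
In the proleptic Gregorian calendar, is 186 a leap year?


Gregorian leap year rule: divisible by 4, but not by 100, unless also by 400.
186 is not divisible by 4 -> not a leap year

No


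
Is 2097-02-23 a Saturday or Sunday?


Anchor: Jan 1, 2097. With p = 2097 - 1 = 2096: (p + p//4 - p//100 + p//400) mod 7 = (2096 + 524 - 20 + 5) mod 7 = 2605 mod 7 = 1 -> Tuesday (Mon=0 ... Sun=6)
Day of year: 54; offset = 53
Weekday index = (1 + 53) mod 7 = 5 -> Saturday
Weekend days: Saturday, Sunday

Yes


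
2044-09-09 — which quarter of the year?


Month: September (month 9)
Q1: Jan-Mar, Q2: Apr-Jun, Q3: Jul-Sep, Q4: Oct-Dec

Q3


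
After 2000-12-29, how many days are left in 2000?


Day of year: 364 of 366
Remaining = 366 - 364

2 days


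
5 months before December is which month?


December is month 12
12 - 5 = 7

July


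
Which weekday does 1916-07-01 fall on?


Date: July 1, 1916
Anchor: Jan 1, 1916. With p = 1916 - 1 = 1915: (p + p//4 - p//100 + p//400) mod 7 = (1915 + 478 - 19 + 4) mod 7 = 2378 mod 7 = 5 -> Saturday (Mon=0 ... Sun=6)
Days before July (Jan-Jun): 182; offset = 182 + 1 - 1 = 182
Weekday index = (5 + 182) mod 7 = 5

Day of the week: Saturday


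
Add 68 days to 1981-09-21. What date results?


Start: 1981-09-21, add 68 days
September 1981 has 30 days: 30 - 21 = 9 days to September 30 -> 59 left
October 1981 has 31 days -> 28 left
November 1981: 28 <= 30 -> lands on November 28

Result: 1981-11-28


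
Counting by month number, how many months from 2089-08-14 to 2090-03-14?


From August 2089 to March 2090
1 year * 12 = 12 months, minus 5 months = 7

7 months


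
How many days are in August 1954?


August 1954

31 days


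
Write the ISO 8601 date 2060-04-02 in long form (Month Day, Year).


ISO 2060-04-02 parses as year=2060, month=04, day=02
Month 4 -> April

April 2, 2060


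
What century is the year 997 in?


Century = (year - 1) // 100 + 1
= (997 - 1) // 100 + 1
= 996 // 100 + 1
= 9 + 1

10th century


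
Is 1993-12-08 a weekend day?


Anchor: Jan 1, 1993. With p = 1993 - 1 = 1992: (p + p//4 - p//100 + p//400) mod 7 = (1992 + 498 - 19 + 4) mod 7 = 2475 mod 7 = 4 -> Friday (Mon=0 ... Sun=6)
Day of year: 342; offset = 341
Weekday index = (4 + 341) mod 7 = 2 -> Wednesday
Weekend days: Saturday, Sunday

No


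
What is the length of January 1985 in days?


January 1985

31 days


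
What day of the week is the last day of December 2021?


December 2021 has 31 days
Anchor: Jan 1, 2021. With p = 2021 - 1 = 2020: (p + p//4 - p//100 + p//400) mod 7 = (2020 + 505 - 20 + 5) mod 7 = 2510 mod 7 = 4 -> Friday (Mon=0 ... Sun=6)
Days before December (Jan-Nov): 334; December 1 index = (4 + 334) mod 7 = 2 -> Wednesday
Last day offset: 31 - 1 = 30 days
Weekday index = (2 + 30) mod 7 = 4

Friday, December 31


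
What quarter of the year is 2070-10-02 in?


Month: October (month 10)
Q1: Jan-Mar, Q2: Apr-Jun, Q3: Jul-Sep, Q4: Oct-Dec

Q4


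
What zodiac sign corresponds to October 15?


Date: October 15
Conventional tropical zodiac dates: Libra from September 23 onward; Scorpio starts October 23
October 15 falls within the Libra range

Libra


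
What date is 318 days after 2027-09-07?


Start: 2027-09-07, add 318 days
September 2027 has 30 days: 30 - 7 = 23 days to September 30 -> 295 left
October 2027 has 31 days -> 264 left
November 2027 has 30 days -> 234 left
December 2027 has 31 days -> 203 left
January 2028 has 31 days -> 172 left
February 2028 has 29 days -> 143 left
March 2028 has 31 days -> 112 left
April 2028 has 30 days -> 82 left
May 2028 has 31 days -> 51 left
June 2028 has 30 days -> 21 left
July 2028: 21 <= 31 -> lands on July 21

Result: 2028-07-21


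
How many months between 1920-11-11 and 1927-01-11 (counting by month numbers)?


From November 1920 to January 1927
7 years * 12 = 84 months, minus 10 months = 74

74 months


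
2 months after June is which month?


June is month 6
6 + 2 = 8

August


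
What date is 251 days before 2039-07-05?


Start: 2039-07-05, subtract 251 days
Back 5 days from July 5 reaches June 30, 2039 -> 246 left
June 2039 has 30 days -> back to May 31, 2039 -> 216 left
May 2039 has 31 days -> back to April 30, 2039 -> 185 left
April 2039 has 30 days -> back to March 31, 2039 -> 155 left
March 2039 has 31 days -> back to February 28, 2039 -> 124 left
February 2039 has 28 days -> back to January 31, 2039 -> 96 left
January 2039 has 31 days -> back to December 31, 2038 -> 65 left
December 2038 has 31 days -> back to November 30, 2038 -> 34 left
November 2038 has 30 days -> back to October 31, 2038 -> 4 left
October 2038: 31 - 4 = 27 -> lands on October 27

Result: 2038-10-27


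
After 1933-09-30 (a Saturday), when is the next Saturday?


Current: Saturday
Target: Saturday
Days ahead: 7

Next Saturday: 1933-10-07


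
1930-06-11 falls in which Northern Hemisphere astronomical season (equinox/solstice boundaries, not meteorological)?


Date: June 11
Astronomical Spring (approx.; exact equinox/solstice day varies by year): March 20 to June 20
June 11 falls within the Spring window

Spring


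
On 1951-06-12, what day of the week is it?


Date: June 12, 1951
Anchor: Jan 1, 1951. With p = 1951 - 1 = 1950: (p + p//4 - p//100 + p//400) mod 7 = (1950 + 487 - 19 + 4) mod 7 = 2422 mod 7 = 0 -> Monday (Mon=0 ... Sun=6)
Days before June (Jan-May): 151; offset = 151 + 12 - 1 = 162
Weekday index = (0 + 162) mod 7 = 1

Day of the week: Tuesday


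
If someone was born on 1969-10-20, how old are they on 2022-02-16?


Birth: 1969-10-20
Reference: 2022-02-16
Year difference: 2022 - 1969 = 53
Birthday not yet reached in 2022, subtract 1

52 years old


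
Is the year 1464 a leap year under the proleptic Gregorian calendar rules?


Gregorian leap year rule: divisible by 4, but not by 100, unless also by 400.
1464 is divisible by 4 but not 100 -> leap year

Yes


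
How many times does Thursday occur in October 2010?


October 2010 has 31 days
Anchor: Jan 1, 2010. With p = 2010 - 1 = 2009: (p + p//4 - p//100 + p//400) mod 7 = (2009 + 502 - 20 + 5) mod 7 = 2496 mod 7 = 4 -> Friday (Mon=0 ... Sun=6)
Days before October (Jan-Sep): 273; October 1 index = (4 + 273) mod 7 = 4 -> Friday
First Thursday is October 7
Thursdays: 7, 14, 21, 28

4 Thursdays


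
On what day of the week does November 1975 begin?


Target: November 1, 1975
Anchor: Jan 1, 1975. With p = 1975 - 1 = 1974: (p + p//4 - p//100 + p//400) mod 7 = (1974 + 493 - 19 + 4) mod 7 = 2452 mod 7 = 2 -> Wednesday (Mon=0 ... Sun=6)
Days before November (Jan-Oct): 304 days
Weekday index = (2 + 304) mod 7 = 5

Saturday


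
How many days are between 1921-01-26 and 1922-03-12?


From 1921-01-26 to 1922-03-12
1921-01-26: day of year = 26
1922-03-12: days before March = 31 + 28 = 59 (1922 is not a leap year); day of year = 59 + 12 = 71
Rest of 1921: 365 - 26 = 339
Total = 339 + 71 = 410

410 days


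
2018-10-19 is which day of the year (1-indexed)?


Date: October 19, 2018
Days in months 1 through 9: 273
Plus 19 days in October

Day of year: 292


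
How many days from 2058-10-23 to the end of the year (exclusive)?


Day of year: 296 of 365
Remaining = 365 - 296

69 days


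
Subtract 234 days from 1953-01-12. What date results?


Start: 1953-01-12, subtract 234 days
Back 12 days from January 12 reaches December 31, 1952 -> 222 left
December 1952 has 31 days -> back to November 30, 1952 -> 191 left
November 1952 has 30 days -> back to October 31, 1952 -> 161 left
October 1952 has 31 days -> back to September 30, 1952 -> 130 left
September 1952 has 30 days -> back to August 31, 1952 -> 100 left
August 1952 has 31 days -> back to July 31, 1952 -> 69 left
July 1952 has 31 days -> back to June 30, 1952 -> 38 left
June 1952 has 30 days -> back to May 31, 1952 -> 8 left
May 1952: 31 - 8 = 23 -> lands on May 23

Result: 1952-05-23


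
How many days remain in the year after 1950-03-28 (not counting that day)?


Day of year: 87 of 365
Remaining = 365 - 87

278 days


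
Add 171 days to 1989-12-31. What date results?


Start: 1989-12-31, add 171 days
December 31 is the last day of December 1989 -> 171 left
January 1990 has 31 days -> 140 left
February 1990 has 28 days -> 112 left
March 1990 has 31 days -> 81 left
April 1990 has 30 days -> 51 left
May 1990 has 31 days -> 20 left
June 1990: 20 <= 30 -> lands on June 20

Result: 1990-06-20


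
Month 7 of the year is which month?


Month 7 of 12

July


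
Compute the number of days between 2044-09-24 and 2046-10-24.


From 2044-09-24 to 2046-10-24
2044-09-24: days before September = 31 + 29 + 31 + 30 + 31 + 30 + 31 + 31 = 244 (2044 is a leap year); day of year = 244 + 24 = 268
2046-10-24: days before October = 31 + 28 + 31 + 30 + 31 + 30 + 31 + 31 + 30 = 273 (2046 is not a leap year); day of year = 273 + 24 = 297
Rest of 2044: 366 - 268 = 98
Full years 2045 (365): 365
Total = 98 + 365 + 297 = 760

760 days


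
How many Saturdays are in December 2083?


December 2083 has 31 days
Anchor: Jan 1, 2083. With p = 2083 - 1 = 2082: (p + p//4 - p//100 + p//400) mod 7 = (2082 + 520 - 20 + 5) mod 7 = 2587 mod 7 = 4 -> Friday (Mon=0 ... Sun=6)
Days before December (Jan-Nov): 334; December 1 index = (4 + 334) mod 7 = 2 -> Wednesday
First Saturday is December 4
Saturdays: 4, 11, 18, 25

4 Saturdays


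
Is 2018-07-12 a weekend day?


Anchor: Jan 1, 2018. With p = 2018 - 1 = 2017: (p + p//4 - p//100 + p//400) mod 7 = (2017 + 504 - 20 + 5) mod 7 = 2506 mod 7 = 0 -> Monday (Mon=0 ... Sun=6)
Day of year: 193; offset = 192
Weekday index = (0 + 192) mod 7 = 3 -> Thursday
Weekend days: Saturday, Sunday

No


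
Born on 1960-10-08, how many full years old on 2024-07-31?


Birth: 1960-10-08
Reference: 2024-07-31
Year difference: 2024 - 1960 = 64
Birthday not yet reached in 2024, subtract 1

63 years old


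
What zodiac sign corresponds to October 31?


Date: October 31
Conventional tropical zodiac dates: Scorpio from October 23 onward; Sagittarius starts November 22
October 31 falls within the Scorpio range

Scorpio


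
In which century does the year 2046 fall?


Century = (year - 1) // 100 + 1
= (2046 - 1) // 100 + 1
= 2045 // 100 + 1
= 20 + 1

21st century


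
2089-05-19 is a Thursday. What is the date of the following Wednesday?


Current: Thursday
Target: Wednesday
Days ahead: 6

Next Wednesday: 2089-05-25


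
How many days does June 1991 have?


June 1991

30 days


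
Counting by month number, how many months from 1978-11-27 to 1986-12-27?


From November 1978 to December 1986
8 years * 12 = 96 months, plus 1 month = 97

97 months


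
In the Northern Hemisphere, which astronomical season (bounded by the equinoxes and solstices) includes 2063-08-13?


Date: August 13
Astronomical Summer (approx.; exact equinox/solstice day varies by year): June 21 to September 21
August 13 falls within the Summer window

Summer


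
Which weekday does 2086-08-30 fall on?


Date: August 30, 2086
Anchor: Jan 1, 2086. With p = 2086 - 1 = 2085: (p + p//4 - p//100 + p//400) mod 7 = (2085 + 521 - 20 + 5) mod 7 = 2591 mod 7 = 1 -> Tuesday (Mon=0 ... Sun=6)
Days before August (Jan-Jul): 212; offset = 212 + 30 - 1 = 241
Weekday index = (1 + 241) mod 7 = 4

Day of the week: Friday


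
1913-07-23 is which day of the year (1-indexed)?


Date: July 23, 1913
Days in months 1 through 6: 181
Plus 23 days in July

Day of year: 204


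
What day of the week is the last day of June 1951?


June 1951 has 30 days
Anchor: Jan 1, 1951. With p = 1951 - 1 = 1950: (p + p//4 - p//100 + p//400) mod 7 = (1950 + 487 - 19 + 4) mod 7 = 2422 mod 7 = 0 -> Monday (Mon=0 ... Sun=6)
Days before June (Jan-May): 151; June 1 index = (0 + 151) mod 7 = 4 -> Friday
Last day offset: 30 - 1 = 29 days
Weekday index = (4 + 29) mod 7 = 5

Saturday, June 30


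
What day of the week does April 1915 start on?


Target: April 1, 1915
Anchor: Jan 1, 1915. With p = 1915 - 1 = 1914: (p + p//4 - p//100 + p//400) mod 7 = (1914 + 478 - 19 + 4) mod 7 = 2377 mod 7 = 4 -> Friday (Mon=0 ... Sun=6)
Days before April (Jan-Mar): 90 days
Weekday index = (4 + 90) mod 7 = 3

Thursday


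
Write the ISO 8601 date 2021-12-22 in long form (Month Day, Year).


ISO 2021-12-22 parses as year=2021, month=12, day=22
Month 12 -> December

December 22, 2021


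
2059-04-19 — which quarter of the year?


Month: April (month 4)
Q1: Jan-Mar, Q2: Apr-Jun, Q3: Jul-Sep, Q4: Oct-Dec

Q2


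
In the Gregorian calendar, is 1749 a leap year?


Gregorian leap year rule: divisible by 4, but not by 100, unless also by 400.
1749 is not divisible by 4 -> not a leap year

No


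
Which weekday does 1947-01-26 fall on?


Date: January 26, 1947
Anchor: Jan 1, 1947. With p = 1947 - 1 = 1946: (p + p//4 - p//100 + p//400) mod 7 = (1946 + 486 - 19 + 4) mod 7 = 2417 mod 7 = 2 -> Wednesday (Mon=0 ... Sun=6)
Days into year = 26 - 1 = 25
Weekday index = (2 + 25) mod 7 = 6

Day of the week: Sunday


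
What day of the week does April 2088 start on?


Target: April 1, 2088
Anchor: Jan 1, 2088. With p = 2088 - 1 = 2087: (p + p//4 - p//100 + p//400) mod 7 = (2087 + 521 - 20 + 5) mod 7 = 2593 mod 7 = 3 -> Thursday (Mon=0 ... Sun=6)
Days before April (Jan-Mar): 91 days
Weekday index = (3 + 91) mod 7 = 3

Thursday


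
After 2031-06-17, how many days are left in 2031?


Day of year: 168 of 365
Remaining = 365 - 168

197 days


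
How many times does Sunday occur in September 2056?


September 2056 has 30 days
Anchor: Jan 1, 2056. With p = 2056 - 1 = 2055: (p + p//4 - p//100 + p//400) mod 7 = (2055 + 513 - 20 + 5) mod 7 = 2553 mod 7 = 5 -> Saturday (Mon=0 ... Sun=6)
Days before September (Jan-Aug): 244; September 1 index = (5 + 244) mod 7 = 4 -> Friday
First Sunday is September 3
Sundays: 3, 10, 17, 24

4 Sundays


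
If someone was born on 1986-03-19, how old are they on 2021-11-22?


Birth: 1986-03-19
Reference: 2021-11-22
Year difference: 2021 - 1986 = 35

35 years old


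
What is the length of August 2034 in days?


August 2034

31 days


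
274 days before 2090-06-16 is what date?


Start: 2090-06-16, subtract 274 days
Back 16 days from June 16 reaches May 31, 2090 -> 258 left
May 2090 has 31 days -> back to April 30, 2090 -> 227 left
April 2090 has 30 days -> back to March 31, 2090 -> 197 left
March 2090 has 31 days -> back to February 28, 2090 -> 166 left
February 2090 has 28 days -> back to January 31, 2090 -> 138 left
January 2090 has 31 days -> back to December 31, 2089 -> 107 left
December 2089 has 31 days -> back to November 30, 2089 -> 76 left
November 2089 has 30 days -> back to October 31, 2089 -> 46 left
October 2089 has 31 days -> back to September 30, 2089 -> 15 left
September 2089: 30 - 15 = 15 -> lands on September 15

Result: 2089-09-15


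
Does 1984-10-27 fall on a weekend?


Anchor: Jan 1, 1984. With p = 1984 - 1 = 1983: (p + p//4 - p//100 + p//400) mod 7 = (1983 + 495 - 19 + 4) mod 7 = 2463 mod 7 = 6 -> Sunday (Mon=0 ... Sun=6)
Day of year: 301; offset = 300
Weekday index = (6 + 300) mod 7 = 5 -> Saturday
Weekend days: Saturday, Sunday

Yes


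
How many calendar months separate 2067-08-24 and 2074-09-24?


From August 2067 to September 2074
7 years * 12 = 84 months, plus 1 month = 85

85 months


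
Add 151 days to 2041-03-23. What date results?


Start: 2041-03-23, add 151 days
March 2041 has 31 days: 31 - 23 = 8 days to March 31 -> 143 left
April 2041 has 30 days -> 113 left
May 2041 has 31 days -> 82 left
June 2041 has 30 days -> 52 left
July 2041 has 31 days -> 21 left
August 2041: 21 <= 31 -> lands on August 21

Result: 2041-08-21


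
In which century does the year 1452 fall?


Century = (year - 1) // 100 + 1
= (1452 - 1) // 100 + 1
= 1451 // 100 + 1
= 14 + 1

15th century


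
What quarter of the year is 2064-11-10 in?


Month: November (month 11)
Q1: Jan-Mar, Q2: Apr-Jun, Q3: Jul-Sep, Q4: Oct-Dec

Q4


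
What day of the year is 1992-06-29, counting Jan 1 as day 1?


Date: June 29, 1992
Days in months 1 through 5: 152
Plus 29 days in June

Day of year: 181


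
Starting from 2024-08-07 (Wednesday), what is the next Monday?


Current: Wednesday
Target: Monday
Days ahead: 5

Next Monday: 2024-08-12


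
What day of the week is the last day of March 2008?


March 2008 has 31 days
Anchor: Jan 1, 2008. With p = 2008 - 1 = 2007: (p + p//4 - p//100 + p//400) mod 7 = (2007 + 501 - 20 + 5) mod 7 = 2493 mod 7 = 1 -> Tuesday (Mon=0 ... Sun=6)
Days before March (Jan-Feb): 60; March 1 index = (1 + 60) mod 7 = 5 -> Saturday
Last day offset: 31 - 1 = 30 days
Weekday index = (5 + 30) mod 7 = 0

Monday, March 31


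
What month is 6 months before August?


August is month 8
8 - 6 = 2

February


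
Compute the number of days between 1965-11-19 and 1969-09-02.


From 1965-11-19 to 1969-09-02
1965-11-19: days before November = 31 + 28 + 31 + 30 + 31 + 30 + 31 + 31 + 30 + 31 = 304 (1965 is not a leap year); day of year = 304 + 19 = 323
1969-09-02: days before September = 31 + 28 + 31 + 30 + 31 + 30 + 31 + 31 = 243 (1969 is not a leap year); day of year = 243 + 2 = 245
Rest of 1965: 365 - 323 = 42
Full years 1966 (365), 1967 (365), 1968 (366): 1096
Total = 42 + 1096 + 245 = 1383

1383 days


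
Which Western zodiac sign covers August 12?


Date: August 12
Conventional tropical zodiac dates: Leo from July 23 onward; Virgo starts August 23
August 12 falls within the Leo range

Leo


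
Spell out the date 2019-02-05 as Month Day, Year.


ISO 2019-02-05 parses as year=2019, month=02, day=05
Month 2 -> February

February 5, 2019


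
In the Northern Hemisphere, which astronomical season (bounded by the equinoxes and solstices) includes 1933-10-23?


Date: October 23
Astronomical Autumn (approx.; exact equinox/solstice day varies by year): September 22 to December 20
October 23 falls within the Autumn window

Autumn


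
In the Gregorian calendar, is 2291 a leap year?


Gregorian leap year rule: divisible by 4, but not by 100, unless also by 400.
2291 is not divisible by 4 -> not a leap year

No


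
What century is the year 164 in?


Century = (year - 1) // 100 + 1
= (164 - 1) // 100 + 1
= 163 // 100 + 1
= 1 + 1

2nd century


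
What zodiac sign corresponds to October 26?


Date: October 26
Conventional tropical zodiac dates: Scorpio from October 23 onward; Sagittarius starts November 22
October 26 falls within the Scorpio range

Scorpio


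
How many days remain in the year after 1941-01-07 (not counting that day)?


Day of year: 7 of 365
Remaining = 365 - 7

358 days


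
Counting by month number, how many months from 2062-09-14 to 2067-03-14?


From September 2062 to March 2067
5 years * 12 = 60 months, minus 6 months = 54

54 months


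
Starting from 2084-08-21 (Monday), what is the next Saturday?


Current: Monday
Target: Saturday
Days ahead: 5

Next Saturday: 2084-08-26


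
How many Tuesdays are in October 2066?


October 2066 has 31 days
Anchor: Jan 1, 2066. With p = 2066 - 1 = 2065: (p + p//4 - p//100 + p//400) mod 7 = (2065 + 516 - 20 + 5) mod 7 = 2566 mod 7 = 4 -> Friday (Mon=0 ... Sun=6)
Days before October (Jan-Sep): 273; October 1 index = (4 + 273) mod 7 = 4 -> Friday
First Tuesday is October 5
Tuesdays: 5, 12, 19, 26

4 Tuesdays


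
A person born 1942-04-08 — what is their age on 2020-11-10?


Birth: 1942-04-08
Reference: 2020-11-10
Year difference: 2020 - 1942 = 78

78 years old


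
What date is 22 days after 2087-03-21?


Start: 2087-03-21, add 22 days
March 2087 has 31 days: 31 - 21 = 10 days to March 31 -> 12 left
April 2087: 12 <= 30 -> lands on April 12

Result: 2087-04-12


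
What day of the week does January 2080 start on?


Target: January 1, 2080
Anchor: Jan 1, 2080. With p = 2080 - 1 = 2079: (p + p//4 - p//100 + p//400) mod 7 = (2079 + 519 - 20 + 5) mod 7 = 2583 mod 7 = 0 -> Monday (Mon=0 ... Sun=6)
Offset from anchor: 0 days
Weekday index = (0 + 0) mod 7 = 0

Monday


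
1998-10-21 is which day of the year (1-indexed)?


Date: October 21, 1998
Days in months 1 through 9: 273
Plus 21 days in October

Day of year: 294


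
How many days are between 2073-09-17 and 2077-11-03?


From 2073-09-17 to 2077-11-03
2073-09-17: days before September = 31 + 28 + 31 + 30 + 31 + 30 + 31 + 31 = 243 (2073 is not a leap year); day of year = 243 + 17 = 260
2077-11-03: days before November = 31 + 28 + 31 + 30 + 31 + 30 + 31 + 31 + 30 + 31 = 304 (2077 is not a leap year); day of year = 304 + 3 = 307
Rest of 2073: 365 - 260 = 105
Full years 2074 (365), 2075 (365), 2076 (366): 1096
Total = 105 + 1096 + 307 = 1508

1508 days


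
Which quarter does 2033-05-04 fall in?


Month: May (month 5)
Q1: Jan-Mar, Q2: Apr-Jun, Q3: Jul-Sep, Q4: Oct-Dec

Q2


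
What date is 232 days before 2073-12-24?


Start: 2073-12-24, subtract 232 days
Back 24 days from December 24 reaches November 30, 2073 -> 208 left
November 2073 has 30 days -> back to October 31, 2073 -> 178 left
October 2073 has 31 days -> back to September 30, 2073 -> 147 left
September 2073 has 30 days -> back to August 31, 2073 -> 117 left
August 2073 has 31 days -> back to July 31, 2073 -> 86 left
July 2073 has 31 days -> back to June 30, 2073 -> 55 left
June 2073 has 30 days -> back to May 31, 2073 -> 25 left
May 2073: 31 - 25 = 6 -> lands on May 6

Result: 2073-05-06


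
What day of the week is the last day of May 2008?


May 2008 has 31 days
Anchor: Jan 1, 2008. With p = 2008 - 1 = 2007: (p + p//4 - p//100 + p//400) mod 7 = (2007 + 501 - 20 + 5) mod 7 = 2493 mod 7 = 1 -> Tuesday (Mon=0 ... Sun=6)
Days before May (Jan-Apr): 121; May 1 index = (1 + 121) mod 7 = 3 -> Thursday
Last day offset: 31 - 1 = 30 days
Weekday index = (3 + 30) mod 7 = 5

Saturday, May 31


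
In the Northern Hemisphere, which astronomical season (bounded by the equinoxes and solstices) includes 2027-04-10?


Date: April 10
Astronomical Spring (approx.; exact equinox/solstice day varies by year): March 20 to June 20
April 10 falls within the Spring window

Spring


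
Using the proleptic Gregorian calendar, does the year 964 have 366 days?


Gregorian leap year rule: divisible by 4, but not by 100, unless also by 400.
964 is divisible by 4 but not 100 -> leap year

Yes


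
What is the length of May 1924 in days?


May 1924

31 days


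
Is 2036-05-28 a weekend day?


Anchor: Jan 1, 2036. With p = 2036 - 1 = 2035: (p + p//4 - p//100 + p//400) mod 7 = (2035 + 508 - 20 + 5) mod 7 = 2528 mod 7 = 1 -> Tuesday (Mon=0 ... Sun=6)
Day of year: 149; offset = 148
Weekday index = (1 + 148) mod 7 = 2 -> Wednesday
Weekend days: Saturday, Sunday

No


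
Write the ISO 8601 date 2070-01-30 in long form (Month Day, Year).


ISO 2070-01-30 parses as year=2070, month=01, day=30
Month 1 -> January

January 30, 2070


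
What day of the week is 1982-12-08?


Date: December 8, 1982
Anchor: Jan 1, 1982. With p = 1982 - 1 = 1981: (p + p//4 - p//100 + p//400) mod 7 = (1981 + 495 - 19 + 4) mod 7 = 2461 mod 7 = 4 -> Friday (Mon=0 ... Sun=6)
Days before December (Jan-Nov): 334; offset = 334 + 8 - 1 = 341
Weekday index = (4 + 341) mod 7 = 2

Day of the week: Wednesday


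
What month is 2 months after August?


August is month 8
8 + 2 = 10

October


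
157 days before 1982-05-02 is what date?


Start: 1982-05-02, subtract 157 days
Back 2 days from May 2 reaches April 30, 1982 -> 155 left
April 1982 has 30 days -> back to March 31, 1982 -> 125 left
March 1982 has 31 days -> back to February 28, 1982 -> 94 left
February 1982 has 28 days -> back to January 31, 1982 -> 66 left
January 1982 has 31 days -> back to December 31, 1981 -> 35 left
December 1981 has 31 days -> back to November 30, 1981 -> 4 left
November 1981: 30 - 4 = 26 -> lands on November 26

Result: 1981-11-26


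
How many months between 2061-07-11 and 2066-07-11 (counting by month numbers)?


From July 2061 to July 2066
5 years * 12 = 60 months = 60

60 months


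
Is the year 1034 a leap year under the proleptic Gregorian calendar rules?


Gregorian leap year rule: divisible by 4, but not by 100, unless also by 400.
1034 is not divisible by 4 -> not a leap year

No


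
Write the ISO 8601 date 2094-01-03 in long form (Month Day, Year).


ISO 2094-01-03 parses as year=2094, month=01, day=03
Month 1 -> January

January 3, 2094


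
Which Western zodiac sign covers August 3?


Date: August 3
Conventional tropical zodiac dates: Leo from July 23 onward; Virgo starts August 23
August 3 falls within the Leo range

Leo


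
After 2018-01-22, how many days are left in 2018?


Day of year: 22 of 365
Remaining = 365 - 22

343 days


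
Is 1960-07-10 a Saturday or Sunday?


Anchor: Jan 1, 1960. With p = 1960 - 1 = 1959: (p + p//4 - p//100 + p//400) mod 7 = (1959 + 489 - 19 + 4) mod 7 = 2433 mod 7 = 4 -> Friday (Mon=0 ... Sun=6)
Day of year: 192; offset = 191
Weekday index = (4 + 191) mod 7 = 6 -> Sunday
Weekend days: Saturday, Sunday

Yes


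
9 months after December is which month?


December is month 12
12 + 9 = 21; wrap: 21 - 12 = 9

September


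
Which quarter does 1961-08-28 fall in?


Month: August (month 8)
Q1: Jan-Mar, Q2: Apr-Jun, Q3: Jul-Sep, Q4: Oct-Dec

Q3


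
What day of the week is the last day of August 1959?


August 1959 has 31 days
Anchor: Jan 1, 1959. With p = 1959 - 1 = 1958: (p + p//4 - p//100 + p//400) mod 7 = (1958 + 489 - 19 + 4) mod 7 = 2432 mod 7 = 3 -> Thursday (Mon=0 ... Sun=6)
Days before August (Jan-Jul): 212; August 1 index = (3 + 212) mod 7 = 5 -> Saturday
Last day offset: 31 - 1 = 30 days
Weekday index = (5 + 30) mod 7 = 0

Monday, August 31


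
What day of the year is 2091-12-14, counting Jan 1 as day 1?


Date: December 14, 2091
Days in months 1 through 11: 334
Plus 14 days in December

Day of year: 348


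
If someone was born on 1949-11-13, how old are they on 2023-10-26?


Birth: 1949-11-13
Reference: 2023-10-26
Year difference: 2023 - 1949 = 74
Birthday not yet reached in 2023, subtract 1

73 years old


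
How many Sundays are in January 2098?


January 2098 has 31 days
Anchor: Jan 1, 2098. With p = 2098 - 1 = 2097: (p + p//4 - p//100 + p//400) mod 7 = (2097 + 524 - 20 + 5) mod 7 = 2606 mod 7 = 2 -> Wednesday (Mon=0 ... Sun=6)
January 1 is the anchor itself -> Wednesday
First Sunday is January 5
Sundays: 5, 12, 19, 26

4 Sundays


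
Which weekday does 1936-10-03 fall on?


Date: October 3, 1936
Anchor: Jan 1, 1936. With p = 1936 - 1 = 1935: (p + p//4 - p//100 + p//400) mod 7 = (1935 + 483 - 19 + 4) mod 7 = 2403 mod 7 = 2 -> Wednesday (Mon=0 ... Sun=6)
Days before October (Jan-Sep): 274; offset = 274 + 3 - 1 = 276
Weekday index = (2 + 276) mod 7 = 5

Day of the week: Saturday


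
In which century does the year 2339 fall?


Century = (year - 1) // 100 + 1
= (2339 - 1) // 100 + 1
= 2338 // 100 + 1
= 23 + 1

24th century


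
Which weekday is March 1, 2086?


Target: March 1, 2086
Anchor: Jan 1, 2086. With p = 2086 - 1 = 2085: (p + p//4 - p//100 + p//400) mod 7 = (2085 + 521 - 20 + 5) mod 7 = 2591 mod 7 = 1 -> Tuesday (Mon=0 ... Sun=6)
Days before March (Jan-Feb): 59 days
Weekday index = (1 + 59) mod 7 = 4

Friday


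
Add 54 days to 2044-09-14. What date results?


Start: 2044-09-14, add 54 days
September 2044 has 30 days: 30 - 14 = 16 days to September 30 -> 38 left
October 2044 has 31 days -> 7 left
November 2044: 7 <= 30 -> lands on November 7

Result: 2044-11-07


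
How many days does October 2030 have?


October 2030

31 days


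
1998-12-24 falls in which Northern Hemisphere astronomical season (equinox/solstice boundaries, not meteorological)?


Date: December 24
Astronomical Winter (approx.; exact equinox/solstice day varies by year): December 21 to March 19
December 24 falls within the Winter window

Winter


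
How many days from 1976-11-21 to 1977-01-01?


From 1976-11-21 to 1977-01-01
1976-11-21: days before November = 31 + 29 + 31 + 30 + 31 + 30 + 31 + 31 + 30 + 31 = 305 (1976 is a leap year); day of year = 305 + 21 = 326
1977-01-01: day of year = 1
Rest of 1976: 366 - 326 = 40
Total = 40 + 1 = 41

41 days


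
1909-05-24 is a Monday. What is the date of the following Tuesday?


Current: Monday
Target: Tuesday
Days ahead: 1

Next Tuesday: 1909-05-25


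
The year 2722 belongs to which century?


Century = (year - 1) // 100 + 1
= (2722 - 1) // 100 + 1
= 2721 // 100 + 1
= 27 + 1

28th century


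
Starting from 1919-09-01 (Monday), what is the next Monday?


Current: Monday
Target: Monday
Days ahead: 7

Next Monday: 1919-09-08


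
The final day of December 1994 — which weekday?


December 1994 has 31 days
Anchor: Jan 1, 1994. With p = 1994 - 1 = 1993: (p + p//4 - p//100 + p//400) mod 7 = (1993 + 498 - 19 + 4) mod 7 = 2476 mod 7 = 5 -> Saturday (Mon=0 ... Sun=6)
Days before December (Jan-Nov): 334; December 1 index = (5 + 334) mod 7 = 3 -> Thursday
Last day offset: 31 - 1 = 30 days
Weekday index = (3 + 30) mod 7 = 5

Saturday, December 31


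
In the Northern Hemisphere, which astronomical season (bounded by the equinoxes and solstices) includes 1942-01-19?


Date: January 19
Astronomical Winter (approx.; exact equinox/solstice day varies by year): December 21 to March 19
January 19 falls within the Winter window

Winter


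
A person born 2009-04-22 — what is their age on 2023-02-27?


Birth: 2009-04-22
Reference: 2023-02-27
Year difference: 2023 - 2009 = 14
Birthday not yet reached in 2023, subtract 1

13 years old


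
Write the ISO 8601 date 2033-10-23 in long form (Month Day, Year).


ISO 2033-10-23 parses as year=2033, month=10, day=23
Month 10 -> October

October 23, 2033


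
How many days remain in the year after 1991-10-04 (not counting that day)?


Day of year: 277 of 365
Remaining = 365 - 277

88 days


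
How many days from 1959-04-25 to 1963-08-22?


From 1959-04-25 to 1963-08-22
1959-04-25: days before April = 31 + 28 + 31 = 90 (1959 is not a leap year); day of year = 90 + 25 = 115
1963-08-22: days before August = 31 + 28 + 31 + 30 + 31 + 30 + 31 = 212 (1963 is not a leap year); day of year = 212 + 22 = 234
Rest of 1959: 365 - 115 = 250
Full years 1960 (366), 1961 (365), 1962 (365): 1096
Total = 250 + 1096 + 234 = 1580

1580 days


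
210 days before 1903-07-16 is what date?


Start: 1903-07-16, subtract 210 days
Back 16 days from July 16 reaches June 30, 1903 -> 194 left
June 1903 has 30 days -> back to May 31, 1903 -> 164 left
May 1903 has 31 days -> back to April 30, 1903 -> 133 left
April 1903 has 30 days -> back to March 31, 1903 -> 103 left
March 1903 has 31 days -> back to February 28, 1903 -> 72 left
February 1903 has 28 days -> back to January 31, 1903 -> 44 left
January 1903 has 31 days -> back to December 31, 1902 -> 13 left
December 1902: 31 - 13 = 18 -> lands on December 18

Result: 1902-12-18


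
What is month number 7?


Month 7 of 12

July


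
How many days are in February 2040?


February 2040 (leap year: yes)

29 days


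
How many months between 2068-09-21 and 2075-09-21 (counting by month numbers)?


From September 2068 to September 2075
7 years * 12 = 84 months = 84

84 months


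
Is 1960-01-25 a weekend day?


Anchor: Jan 1, 1960. With p = 1960 - 1 = 1959: (p + p//4 - p//100 + p//400) mod 7 = (1959 + 489 - 19 + 4) mod 7 = 2433 mod 7 = 4 -> Friday (Mon=0 ... Sun=6)
Day of year: 25; offset = 24
Weekday index = (4 + 24) mod 7 = 0 -> Monday
Weekend days: Saturday, Sunday

No


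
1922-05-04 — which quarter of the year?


Month: May (month 5)
Q1: Jan-Mar, Q2: Apr-Jun, Q3: Jul-Sep, Q4: Oct-Dec

Q2


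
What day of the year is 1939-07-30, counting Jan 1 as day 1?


Date: July 30, 1939
Days in months 1 through 6: 181
Plus 30 days in July

Day of year: 211


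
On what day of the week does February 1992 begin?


Target: February 1, 1992
Anchor: Jan 1, 1992. With p = 1992 - 1 = 1991: (p + p//4 - p//100 + p//400) mod 7 = (1991 + 497 - 19 + 4) mod 7 = 2473 mod 7 = 2 -> Wednesday (Mon=0 ... Sun=6)
Days before February (Jan): 31 days
Weekday index = (2 + 31) mod 7 = 5

Saturday


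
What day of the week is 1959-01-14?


Date: January 14, 1959
Anchor: Jan 1, 1959. With p = 1959 - 1 = 1958: (p + p//4 - p//100 + p//400) mod 7 = (1958 + 489 - 19 + 4) mod 7 = 2432 mod 7 = 3 -> Thursday (Mon=0 ... Sun=6)
Days into year = 14 - 1 = 13
Weekday index = (3 + 13) mod 7 = 2

Day of the week: Wednesday


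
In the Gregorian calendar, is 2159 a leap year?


Gregorian leap year rule: divisible by 4, but not by 100, unless also by 400.
2159 is not divisible by 4 -> not a leap year

No


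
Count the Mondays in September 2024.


September 2024 has 30 days
Anchor: Jan 1, 2024. With p = 2024 - 1 = 2023: (p + p//4 - p//100 + p//400) mod 7 = (2023 + 505 - 20 + 5) mod 7 = 2513 mod 7 = 0 -> Monday (Mon=0 ... Sun=6)
Days before September (Jan-Aug): 244; September 1 index = (0 + 244) mod 7 = 6 -> Sunday
First Monday is September 2
Mondays: 2, 9, 16, 23, 30

5 Mondays


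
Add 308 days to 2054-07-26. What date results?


Start: 2054-07-26, add 308 days
July 2054 has 31 days: 31 - 26 = 5 days to July 31 -> 303 left
August 2054 has 31 days -> 272 left
September 2054 has 30 days -> 242 left
October 2054 has 31 days -> 211 left
November 2054 has 30 days -> 181 left
December 2054 has 31 days -> 150 left
January 2055 has 31 days -> 119 left
February 2055 has 28 days -> 91 left
March 2055 has 31 days -> 60 left
April 2055 has 30 days -> 30 left
May 2055: 30 <= 31 -> lands on May 30

Result: 2055-05-30


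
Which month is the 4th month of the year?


Month 4 of 12

April


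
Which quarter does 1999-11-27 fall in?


Month: November (month 11)
Q1: Jan-Mar, Q2: Apr-Jun, Q3: Jul-Sep, Q4: Oct-Dec

Q4


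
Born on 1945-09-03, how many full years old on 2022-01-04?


Birth: 1945-09-03
Reference: 2022-01-04
Year difference: 2022 - 1945 = 77
Birthday not yet reached in 2022, subtract 1

76 years old


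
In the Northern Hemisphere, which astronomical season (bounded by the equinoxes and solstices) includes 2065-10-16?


Date: October 16
Astronomical Autumn (approx.; exact equinox/solstice day varies by year): September 22 to December 20
October 16 falls within the Autumn window

Autumn


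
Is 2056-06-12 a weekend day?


Anchor: Jan 1, 2056. With p = 2056 - 1 = 2055: (p + p//4 - p//100 + p//400) mod 7 = (2055 + 513 - 20 + 5) mod 7 = 2553 mod 7 = 5 -> Saturday (Mon=0 ... Sun=6)
Day of year: 164; offset = 163
Weekday index = (5 + 163) mod 7 = 0 -> Monday
Weekend days: Saturday, Sunday

No
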